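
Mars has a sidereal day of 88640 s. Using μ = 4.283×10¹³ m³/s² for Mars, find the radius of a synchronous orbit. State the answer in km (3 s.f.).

A synchronous orbit has period T, so by Kepler's third law a = (μT²/4π²)^(1/3).
μT²/4π² = 4.283×10¹³ × (8.864×10⁴)² / 39.48 = 8.524×10²¹ m³.
a = 2.043×10⁷ m = 20428 km.

r_sync ≈ 20400 km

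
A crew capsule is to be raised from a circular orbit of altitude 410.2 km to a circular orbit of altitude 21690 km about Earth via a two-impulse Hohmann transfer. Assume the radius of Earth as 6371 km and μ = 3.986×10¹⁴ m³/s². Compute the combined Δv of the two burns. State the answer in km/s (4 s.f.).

r₁ = 6371 + 410.2 = 6781.2 km = 6.7812×10⁶ m.
r₂ = 6371 + 21690 = 28061 km = 2.8061×10⁷ m.
Transfer ellipse a_t = (r₁ + r₂)/2 = 1.742×10⁷ m.
At r₁: circular v_c1 = √(μ/r₁) = 7667 m/s; transfer-perigee v_p = √[μ(2/r₁ − 1/a_t)] = 9730 m/s.
Δv₁ = v_p − v_c1 = 2064 m/s.
At r₂: circular v_c2 = √(μ/r₂) = 3769 m/s; transfer-apogee v_a = √[μ(2/r₂ − 1/a_t)] = 2351 m/s.
Δv₂ = v_c2 − v_a = 1417 m/s.
Total Δv = Δv₁ + Δv₂ = 3481 m/s = 3.481 km/s.

Δv_total ≈ 3.481 km/s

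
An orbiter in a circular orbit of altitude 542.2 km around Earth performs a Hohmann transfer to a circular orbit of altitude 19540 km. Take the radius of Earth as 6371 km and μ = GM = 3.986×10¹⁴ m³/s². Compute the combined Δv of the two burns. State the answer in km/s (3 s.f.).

Δv_total ≈ 3.32 km/s

r₁ = 6371 + 542.2 = 6913.2 km = 6.9132×10⁶ m.
r₂ = 6371 + 19540 = 25911 km = 2.5911×10⁷ m.
Transfer ellipse a_t = (r₁ + r₂)/2 = 1.641×10⁷ m.
At r₁: circular v_c1 = √(μ/r₁) = 7593 m/s; transfer-perigee v_p = √[μ(2/r₁ − 1/a_t)] = 9541 m/s.
Δv₁ = v_p − v_c1 = 1948 m/s.
At r₂: circular v_c2 = √(μ/r₂) = 3922 m/s; transfer-apogee v_a = √[μ(2/r₂ − 1/a_t)] = 2546 m/s.
Δv₂ = v_c2 − v_a = 1377 m/s.
Total Δv = Δv₁ + Δv₂ = 3324 m/s = 3.324 km/s.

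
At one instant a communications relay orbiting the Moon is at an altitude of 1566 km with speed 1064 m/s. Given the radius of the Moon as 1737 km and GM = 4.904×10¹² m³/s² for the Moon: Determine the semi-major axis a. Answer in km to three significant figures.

a ≈ 2670 km

r = 1737 + 1566 = 3303.0 km = 3.303×10⁶ m.
Vis-viva rearranged: 1/a = 2/r − v²/μ = 6.055×10⁻⁷ − 2.309×10⁻⁷ = 3.747×10⁻⁷ m⁻¹.
a = 2.669×10⁶ m = 2669.1 km.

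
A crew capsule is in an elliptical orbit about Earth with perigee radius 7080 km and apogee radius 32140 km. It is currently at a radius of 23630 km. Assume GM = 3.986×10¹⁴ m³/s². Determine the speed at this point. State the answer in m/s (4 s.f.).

v ≈ 3662 m/s

Semi-major axis a = (r_p + r_a)/2 = 19610 km = 1.961×10⁷ m.
Vis-viva: v² = μ(2/r − 1/a) = 3.986×10¹⁴ × (8.464×10⁻⁸ − 5.099×10⁻⁸) = 1.341×10⁷ m²/s².
v = 3662 m/s.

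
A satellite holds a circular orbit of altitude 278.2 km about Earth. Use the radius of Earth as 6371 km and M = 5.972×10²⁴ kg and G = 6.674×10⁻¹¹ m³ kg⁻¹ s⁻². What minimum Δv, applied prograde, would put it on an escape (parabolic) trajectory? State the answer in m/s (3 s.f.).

Δv ≈ 3210 m/s

μ = GM = 6.674×10⁻¹¹ × 5.972×10²⁴ = 3.986×10¹⁴ m³/s².
r = 6371 + 278.2 = 6649.2 km = 6.6492×10⁶ m.
Circular speed v_c = √(μ/r) = 7742 m/s.
Escape speed v_esc = √(2μ/r) = √2 × v_c = 10950 m/s.
Δv = v_esc − v_c = 3207 m/s.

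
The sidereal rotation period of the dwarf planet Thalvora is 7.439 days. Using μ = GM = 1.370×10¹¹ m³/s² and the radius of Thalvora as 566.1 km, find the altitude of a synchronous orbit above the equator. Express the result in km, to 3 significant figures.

h_sync ≈ 10700 km

T = 7.439 days = 6.427×10⁵ s.
A synchronous orbit has period T, so by Kepler's third law a = (μT²/4π²)^(1/3).
μT²/4π² = 1.370×10¹¹ × (6.427×10⁵)² / 39.48 = 1.434×10²¹ m³.
a = 1.128×10⁷ m = 11276 km.
Altitude h = a − R = 11276 − 566.1 = 10709 km.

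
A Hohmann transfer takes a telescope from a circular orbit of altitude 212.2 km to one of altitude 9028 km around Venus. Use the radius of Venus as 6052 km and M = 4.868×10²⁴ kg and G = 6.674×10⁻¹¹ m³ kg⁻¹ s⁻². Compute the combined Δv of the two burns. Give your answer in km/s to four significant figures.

Δv_total ≈ 2.445 km/s

μ = GM = 6.674×10⁻¹¹ × 4.868×10²⁴ = 3.249×10¹⁴ m³/s².
r₁ = 6052 + 212.2 = 6264.2 km = 6.2642×10⁶ m.
r₂ = 6052 + 9028 = 15080 km = 1.5080×10⁷ m.
Transfer ellipse a_t = (r₁ + r₂)/2 = 1.067×10⁷ m.
At r₁: circular v_c1 = √(μ/r₁) = 7202 m/s; transfer-periapsis v_p = √[μ(2/r₁ − 1/a_t)] = 8561 m/s.
Δv₁ = v_p − v_c1 = 1359 m/s.
At r₂: circular v_c2 = √(μ/r₂) = 4642 m/s; transfer-apoapsis v_a = √[μ(2/r₂ − 1/a_t)] = 3556 m/s.
Δv₂ = v_c2 − v_a = 1085 m/s.
Total Δv = Δv₁ + Δv₂ = 2445 m/s = 2.445 km/s.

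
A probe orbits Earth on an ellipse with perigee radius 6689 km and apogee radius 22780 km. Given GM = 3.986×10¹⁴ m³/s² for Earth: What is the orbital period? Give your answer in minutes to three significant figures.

T ≈ 297 minutes

Semi-major axis a = (r_p + r_a)/2 = (6689.0 + 22780)/2 = 14734 km = 1.473×10⁷ m.
By Kepler's third law T = 2π√(a³/μ) = 2π × 2.833×10³ = 1.780×10⁴ s.
= 296.7 minutes.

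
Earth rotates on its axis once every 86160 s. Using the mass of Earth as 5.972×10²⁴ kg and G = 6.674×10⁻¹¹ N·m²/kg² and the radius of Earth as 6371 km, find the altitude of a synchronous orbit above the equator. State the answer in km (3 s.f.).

h_sync ≈ 35800 km

μ = GM = 6.674×10⁻¹¹ × 5.972×10²⁴ = 3.986×10¹⁴ m³/s².
A synchronous orbit has period T, so by Kepler's third law a = (μT²/4π²)^(1/3).
μT²/4π² = 3.986×10¹⁴ × (8.616×10⁴)² / 39.48 = 7.495×10²² m³.
a = 4.216×10⁷ m = 42162 km.
Altitude h = a − R = 42162 − 6371 = 35791 km.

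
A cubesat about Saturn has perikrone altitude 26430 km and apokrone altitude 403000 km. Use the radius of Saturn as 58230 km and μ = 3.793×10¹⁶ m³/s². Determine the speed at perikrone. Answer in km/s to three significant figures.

v ≈ 27.5 km/s

r_p = 58230 + 26430 = 84660 km = 8.4660×10⁷ m.
r_a = 58230 + 403000 = 461230 km = 4.6123×10⁸ m.
Semi-major axis a = (r_p + r_a)/2 = 2.7294×10⁵ km = 2.729×10⁸ m.
Vis-viva: v² = μ(2/r − 1/a) = 3.793×10¹⁶ × (2.362×10⁻⁸ − 3.664×10⁻⁹) = 7.571×10⁸ m²/s².
v = 27520 m/s = 27.52 km/s.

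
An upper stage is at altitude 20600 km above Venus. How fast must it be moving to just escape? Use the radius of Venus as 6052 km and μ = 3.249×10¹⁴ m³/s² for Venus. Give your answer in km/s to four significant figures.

r = 6052 + 20600 = 26652 km = 2.6652×10⁷ m.
Escape speed v_esc = √(2μ/r) = √(2 × 3.249×10¹⁴ / 2.665×10⁷) = √(2.438×10⁷) = 4938 m/s.
= 4.938 km/s.

v_esc ≈ 4.938 km/s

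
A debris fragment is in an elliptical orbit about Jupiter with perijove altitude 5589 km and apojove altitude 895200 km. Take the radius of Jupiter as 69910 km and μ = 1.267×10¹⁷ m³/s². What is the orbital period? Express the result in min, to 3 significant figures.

r_p = 69910 + 5589 = 75499 km = 7.5499×10⁷ m.
r_a = 69910 + 895200 = 965110 km = 9.6511×10⁸ m.
Semi-major axis a = (r_p + r_a)/2 = (75499 + 9.6511×10⁵)/2 = 5.2030×10⁵ km = 5.203×10⁸ m.
By Kepler's third law T = 2π√(a³/μ) = 2π × 3.334×10⁴ = 2.095×10⁵ s.
= 3492 min.

T ≈ 3490 min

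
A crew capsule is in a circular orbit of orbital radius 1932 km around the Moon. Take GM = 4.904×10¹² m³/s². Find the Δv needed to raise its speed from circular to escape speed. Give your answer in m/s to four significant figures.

r = 1932 km = 1.932×10⁶ m.
Circular speed v_c = √(μ/r) = 1593 m/s.
Escape speed v_esc = √(2μ/r) = √2 × v_c = 2253 m/s.
Δv = v_esc − v_c = 659.9 m/s.

Δv ≈ 659.9 m/s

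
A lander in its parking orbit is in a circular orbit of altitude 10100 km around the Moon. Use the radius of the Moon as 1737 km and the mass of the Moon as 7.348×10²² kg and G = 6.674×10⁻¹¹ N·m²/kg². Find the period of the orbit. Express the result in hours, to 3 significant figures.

T ≈ 32.1 hours

μ = GM = 6.674×10⁻¹¹ × 7.348×10²² = 4.904×10¹² m³/s².
r = 1737 + 10100 = 11837 km = 1.1837×10⁷ m.
Kepler's third law: T = 2π√(r³/μ) = 2π√((1.184×10⁷)³ / 4.904×10¹²).
r³/μ = 3.382×10⁸ s², so T = 2π × 1.839×10⁴ = 1.155×10⁵ s.
Converting: 1.155×10⁵ s ÷ 3600 = 32.10 hours.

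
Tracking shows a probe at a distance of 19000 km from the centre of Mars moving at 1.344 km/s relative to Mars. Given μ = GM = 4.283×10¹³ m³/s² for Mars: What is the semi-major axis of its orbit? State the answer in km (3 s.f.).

r = 1.900×10⁷ m.
Specific orbital energy ε = v²/2 − μ/r = (1344)²/2 − 4.283×10¹³/1.900×10⁷ = -1.351×10⁶ J/kg.
Since ε = −μ/(2a), a = −μ/(2ε) = 1.585×10⁷ m = 15851 km.

a ≈ 15900 km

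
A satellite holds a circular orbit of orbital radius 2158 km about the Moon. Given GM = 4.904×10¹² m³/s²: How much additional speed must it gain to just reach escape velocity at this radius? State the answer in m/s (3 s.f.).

r = 2158 km = 2.158×10⁶ m.
Circular speed v_c = √(μ/r) = 1507 m/s.
Escape speed v_esc = √(2μ/r) = √2 × v_c = 2132 m/s.
Δv = v_esc − v_c = 624.4 m/s.

Δv ≈ 624 m/s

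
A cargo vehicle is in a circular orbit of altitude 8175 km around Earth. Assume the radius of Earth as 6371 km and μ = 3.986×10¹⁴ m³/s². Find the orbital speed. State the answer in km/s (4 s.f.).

v ≈ 5.235 km/s

r = 6371 + 8175 = 14546 km = 1.4546×10⁷ m.
For a circular orbit v = √(μ/r) = √(3.986×10¹⁴ / 1.455×10⁷) = √(2.740×10⁷) = 5235 m/s.
That is 5.235 km/s.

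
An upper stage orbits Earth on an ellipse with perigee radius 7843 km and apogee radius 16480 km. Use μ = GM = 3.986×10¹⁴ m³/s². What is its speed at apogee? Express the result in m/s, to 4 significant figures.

v ≈ 3949 m/s

Semi-major axis a = (r_p + r_a)/2 = 12162 km = 1.216×10⁷ m.
Vis-viva: v² = μ(2/r − 1/a) = 3.986×10¹⁴ × (1.214×10⁻⁷ − 8.223×10⁻⁸) = 1.560×10⁷ m²/s².
v = 3949 m/s.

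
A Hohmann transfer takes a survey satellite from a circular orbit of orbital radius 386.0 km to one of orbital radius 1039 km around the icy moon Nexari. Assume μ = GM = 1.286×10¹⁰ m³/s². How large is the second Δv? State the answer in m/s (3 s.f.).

Δv ≈ 29.4 m/s

r₁ = 386.0 km = 3.860×10⁵ m.
r₂ = 1039 km = 1.039×10⁶ m.
Transfer ellipse a_t = (r₁ + r₂)/2 = 7.125×10⁵ m.
At r₁: circular v_c1 = √(μ/r₁) = 182.5 m/s; transfer-periapsis v_p = √[μ(2/r₁ − 1/a_t)] = 220.4 m/s.
At r₂: circular v_c2 = √(μ/r₂) = 111.3 m/s; transfer-apoapsis v_a = √[μ(2/r₂ − 1/a_t)] = 81.89 m/s.
Δv₂ = v_c2 − v_a = 29.37 m/s.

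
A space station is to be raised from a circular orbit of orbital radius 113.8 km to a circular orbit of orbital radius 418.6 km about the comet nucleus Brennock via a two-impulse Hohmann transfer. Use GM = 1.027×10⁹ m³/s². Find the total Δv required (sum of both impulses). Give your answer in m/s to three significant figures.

r₁ = 113.8 km = 1.138×10⁵ m.
r₂ = 418.6 km = 4.186×10⁵ m.
Transfer ellipse a_t = (r₁ + r₂)/2 = 2.662×10⁵ m.
At r₁: circular v_c1 = √(μ/r₁) = 95.00 m/s; transfer-periapsis v_p = √[μ(2/r₁ − 1/a_t)] = 119.1 m/s.
Δv₁ = v_p − v_c1 = 24.13 m/s.
At r₂: circular v_c2 = √(μ/r₂) = 49.53 m/s; transfer-apoapsis v_a = √[μ(2/r₂ − 1/a_t)] = 32.39 m/s.
Δv₂ = v_c2 − v_a = 17.15 m/s.
Total Δv = Δv₁ + Δv₂ = 41.28 m/s.

Δv_total ≈ 41.3 m/s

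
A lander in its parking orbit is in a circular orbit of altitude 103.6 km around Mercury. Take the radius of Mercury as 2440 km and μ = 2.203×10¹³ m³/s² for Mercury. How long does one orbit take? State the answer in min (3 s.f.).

T ≈ 90.5 min

r = 2440 + 103.6 = 2543.6 km = 2.5436×10⁶ m.
Kepler's third law: T = 2π√(r³/μ) = 2π√((2.544×10⁶)³ / 2.203×10¹³).
r³/μ = 7.470×10⁵ s², so T = 2π × 8.643×10² = 5.431×10³ s.
Converting: 5.431×10³ s ÷ 60.00 = 90.51 min.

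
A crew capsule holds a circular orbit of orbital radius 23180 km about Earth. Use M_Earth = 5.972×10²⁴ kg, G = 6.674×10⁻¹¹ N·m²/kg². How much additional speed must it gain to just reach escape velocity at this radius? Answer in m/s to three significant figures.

Δv ≈ 1720 m/s

μ = GM = 6.674×10⁻¹¹ × 5.972×10²⁴ = 3.986×10¹⁴ m³/s².
r = 23180 km = 2.318×10⁷ m.
Circular speed v_c = √(μ/r) = 4147 m/s.
Escape speed v_esc = √(2μ/r) = √2 × v_c = 5864 m/s.
Δv = v_esc − v_c = 1718 m/s.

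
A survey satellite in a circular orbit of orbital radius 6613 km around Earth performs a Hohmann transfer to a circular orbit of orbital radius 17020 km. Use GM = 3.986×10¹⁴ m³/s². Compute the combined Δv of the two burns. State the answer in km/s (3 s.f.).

Δv_total ≈ 2.77 km/s

r₁ = 6613 km = 6.613×10⁶ m.
r₂ = 17020 km = 1.702×10⁷ m.
Transfer ellipse a_t = (r₁ + r₂)/2 = 1.182×10⁷ m.
At r₁: circular v_c1 = √(μ/r₁) = 7764 m/s; transfer-perigee v_p = √[μ(2/r₁ − 1/a_t)] = 9318 m/s.
Δv₁ = v_p − v_c1 = 1554 m/s.
At r₂: circular v_c2 = √(μ/r₂) = 4839 m/s; transfer-apogee v_a = √[μ(2/r₂ − 1/a_t)] = 3620 m/s.
Δv₂ = v_c2 − v_a = 1219 m/s.
Total Δv = Δv₁ + Δv₂ = 2773 m/s = 2.773 km/s.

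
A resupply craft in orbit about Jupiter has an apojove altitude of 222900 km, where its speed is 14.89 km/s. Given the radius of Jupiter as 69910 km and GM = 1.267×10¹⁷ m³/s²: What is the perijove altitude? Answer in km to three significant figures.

perijove altitude ≈ 30900 km

r_a = 69910 + 222900 = 2.9281×10⁵ km = 2.928×10⁸ m.
Specific energy ε = v²/2 − μ/r = -3.218×10⁸ J/kg, so a = −μ/(2ε) = 1.968×10⁸ m.
The apsides satisfy r_p + r_a = 2a, so the perijove radius is 2a − r_a = 1.009×10⁸ m = 1.0085×10⁵ km.
Perijove altitude = 1.0085×10⁵ − 69910 = 30944 km.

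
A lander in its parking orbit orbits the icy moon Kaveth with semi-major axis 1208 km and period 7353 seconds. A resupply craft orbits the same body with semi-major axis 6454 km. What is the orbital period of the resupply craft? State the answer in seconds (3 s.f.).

Kepler's third law: T² ∝ a³, so T₂ = T₁ (a₂/a₁)^(3/2).
a₂/a₁ = 5.343, (a₂/a₁)^(3/2) = 12.35.
T₂ = 7353 × 12.35 = 90800 seconds.

T₂ ≈ 90800 seconds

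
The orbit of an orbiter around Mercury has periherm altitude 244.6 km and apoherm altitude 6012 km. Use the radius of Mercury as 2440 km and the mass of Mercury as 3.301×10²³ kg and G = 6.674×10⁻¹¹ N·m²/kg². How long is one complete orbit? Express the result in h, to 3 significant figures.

μ = GM = 6.674×10⁻¹¹ × 3.301×10²³ = 2.203×10¹³ m³/s².
r_p = 2440 + 244.6 = 2684.6 km = 2.6846×10⁶ m.
r_a = 2440 + 6012 = 8452.0 km = 8.4520×10⁶ m.
Semi-major axis a = (r_p + r_a)/2 = (2684.6 + 8452.0)/2 = 5568.3 km = 5.568×10⁶ m.
By Kepler's third law T = 2π√(a³/μ) = 2π × 2.799×10³ = 1.759×10⁴ s.
= 4.886 h.

T ≈ 4.89 h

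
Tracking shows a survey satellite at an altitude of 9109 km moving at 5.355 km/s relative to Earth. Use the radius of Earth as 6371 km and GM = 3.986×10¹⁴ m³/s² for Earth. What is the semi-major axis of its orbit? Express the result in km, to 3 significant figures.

r = 6371 + 9109 = 15480 km = 1.548×10⁷ m.
Specific orbital energy ε = v²/2 − μ/r = (5355)²/2 − 3.986×10¹⁴/1.548×10⁷ = -1.141×10⁷ J/kg.
Since ε = −μ/(2a), a = −μ/(2ε) = 1.747×10⁷ m = 17465 km.

a ≈ 17500 km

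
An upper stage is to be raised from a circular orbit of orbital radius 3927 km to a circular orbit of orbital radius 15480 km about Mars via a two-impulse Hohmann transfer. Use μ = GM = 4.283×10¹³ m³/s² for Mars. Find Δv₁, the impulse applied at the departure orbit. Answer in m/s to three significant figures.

Δv ≈ 869 m/s

r₁ = 3927 km = 3.927×10⁶ m.
r₂ = 15480 km = 1.548×10⁷ m.
Transfer ellipse a_t = (r₁ + r₂)/2 = 9.704×10⁶ m.
At r₁: circular v_c1 = √(μ/r₁) = 3303 m/s; transfer-periapsis v_p = √[μ(2/r₁ − 1/a_t)] = 4171 m/s.
Δv₁ = v_p − v_c1 = 868.7 m/s.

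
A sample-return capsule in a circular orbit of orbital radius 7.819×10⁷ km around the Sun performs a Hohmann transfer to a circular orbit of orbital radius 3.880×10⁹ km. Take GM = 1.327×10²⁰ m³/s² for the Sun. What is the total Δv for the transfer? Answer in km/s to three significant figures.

Δv_total ≈ 21.2 km/s

r₁ = 7.819×10⁷ km = 7.819×10¹⁰ m.
r₂ = 3.880×10⁹ km = 3.880×10¹² m.
Transfer ellipse a_t = (r₁ + r₂)/2 = 1.979×10¹² m.
At r₁: circular v_c1 = √(μ/r₁) = 41200 m/s; transfer-perihelion v_p = √[μ(2/r₁ − 1/a_t)] = 57680 m/s.
Δv₁ = v_p − v_c1 = 16490 m/s.
At r₂: circular v_c2 = √(μ/r₂) = 5848 m/s; transfer-aphelion v_a = √[μ(2/r₂ − 1/a_t)] = 1162 m/s.
Δv₂ = v_c2 − v_a = 4686 m/s.
Total Δv = Δv₁ + Δv₂ = 21170 m/s = 21.17 km/s.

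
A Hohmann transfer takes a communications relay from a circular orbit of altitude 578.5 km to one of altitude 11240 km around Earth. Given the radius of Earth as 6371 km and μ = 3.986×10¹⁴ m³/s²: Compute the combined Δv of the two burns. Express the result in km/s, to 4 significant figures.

r₁ = 6371 + 578.5 = 6949.5 km = 6.9495×10⁶ m.
r₂ = 6371 + 11240 = 17611 km = 1.7611×10⁷ m.
Transfer ellipse a_t = (r₁ + r₂)/2 = 1.228×10⁷ m.
At r₁: circular v_c1 = √(μ/r₁) = 7573 m/s; transfer-perigee v_p = √[μ(2/r₁ − 1/a_t)] = 9069 m/s.
Δv₁ = v_p − v_c1 = 1496 m/s.
At r₂: circular v_c2 = √(μ/r₂) = 4757 m/s; transfer-apogee v_a = √[μ(2/r₂ − 1/a_t)] = 3579 m/s.
Δv₂ = v_c2 − v_a = 1179 m/s.
Total Δv = Δv₁ + Δv₂ = 2675 m/s = 2.675 km/s.

Δv_total ≈ 2.675 km/s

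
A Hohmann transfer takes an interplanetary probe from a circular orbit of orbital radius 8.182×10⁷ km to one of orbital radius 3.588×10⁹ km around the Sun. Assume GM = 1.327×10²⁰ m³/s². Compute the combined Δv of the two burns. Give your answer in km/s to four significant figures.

r₁ = 8.182×10⁷ km = 8.182×10¹⁰ m.
r₂ = 3.588×10⁹ km = 3.588×10¹² m.
Transfer ellipse a_t = (r₁ + r₂)/2 = 1.835×10¹² m.
At r₁: circular v_c1 = √(μ/r₁) = 40270 m/s; transfer-perihelion v_p = √[μ(2/r₁ − 1/a_t)] = 56320 m/s.
Δv₁ = v_p − v_c1 = 16040 m/s.
At r₂: circular v_c2 = √(μ/r₂) = 6081 m/s; transfer-aphelion v_a = √[μ(2/r₂ − 1/a_t)] = 1284 m/s.
Δv₂ = v_c2 − v_a = 4797 m/s.
Total Δv = Δv₁ + Δv₂ = 20840 m/s = 20.84 km/s.

Δv_total ≈ 20.84 km/s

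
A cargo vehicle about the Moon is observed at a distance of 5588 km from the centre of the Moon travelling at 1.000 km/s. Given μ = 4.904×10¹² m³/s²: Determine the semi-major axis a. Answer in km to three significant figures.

a ≈ 6490 km

r = 5.588×10⁶ m.
Specific orbital energy ε = v²/2 − μ/r = (1000)²/2 − 4.904×10¹²/5.588×10⁶ = -3.776×10⁵ J/kg.
Since ε = −μ/(2a), a = −μ/(2ε) = 6.494×10⁶ m = 6493.7 km.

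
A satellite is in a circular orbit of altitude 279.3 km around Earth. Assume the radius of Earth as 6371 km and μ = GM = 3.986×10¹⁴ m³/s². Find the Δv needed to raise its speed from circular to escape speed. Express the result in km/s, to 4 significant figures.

Δv ≈ 3.207 km/s

r = 6371 + 279.3 = 6650.3 km = 6.6503×10⁶ m.
Circular speed v_c = √(μ/r) = 7742 m/s.
Escape speed v_esc = √(2μ/r) = √2 × v_c = 10950 m/s.
Δv = v_esc − v_c = 3207 m/s = 3.207 km/s.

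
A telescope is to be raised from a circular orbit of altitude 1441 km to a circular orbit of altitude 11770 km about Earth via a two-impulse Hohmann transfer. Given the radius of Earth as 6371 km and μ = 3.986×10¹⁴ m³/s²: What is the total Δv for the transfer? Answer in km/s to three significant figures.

Δv_total ≈ 2.35 km/s

r₁ = 6371 + 1441 = 7812.0 km = 7.8120×10⁶ m.
r₂ = 6371 + 11770 = 18141 km = 1.8141×10⁷ m.
Transfer ellipse a_t = (r₁ + r₂)/2 = 1.298×10⁷ m.
At r₁: circular v_c1 = √(μ/r₁) = 7143 m/s; transfer-perigee v_p = √[μ(2/r₁ − 1/a_t)] = 8446 m/s.
Δv₁ = v_p − v_c1 = 1303 m/s.
At r₂: circular v_c2 = √(μ/r₂) = 4687 m/s; transfer-apogee v_a = √[μ(2/r₂ − 1/a_t)] = 3637 m/s.
Δv₂ = v_c2 − v_a = 1050 m/s.
Total Δv = Δv₁ + Δv₂ = 2353 m/s = 2.353 km/s.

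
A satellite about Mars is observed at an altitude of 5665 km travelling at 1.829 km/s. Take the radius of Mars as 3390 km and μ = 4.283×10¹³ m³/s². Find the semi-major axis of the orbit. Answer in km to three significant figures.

r = 3390 + 5665 = 9055.0 km = 9.055×10⁶ m.
Specific orbital energy ε = v²/2 − μ/r = (1829)²/2 − 4.283×10¹³/9.055×10⁶ = -3.057×10⁶ J/kg.
Since ε = −μ/(2a), a = −μ/(2ε) = 7.004×10⁶ m = 7004.4 km.

a ≈ 7000 km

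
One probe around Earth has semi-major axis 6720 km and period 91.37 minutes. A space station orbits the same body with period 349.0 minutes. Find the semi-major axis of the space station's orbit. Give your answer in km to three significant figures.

a₂ ≈ 16400 km

Kepler's third law: a³ ∝ T², so a₂ = a₁ (T₂/T₁)^(2/3).
T₂/T₁ = 3.820, (T₂/T₁)^(2/3) = 2.444.
a₂ = 6720 × 2.444 = 16420 km.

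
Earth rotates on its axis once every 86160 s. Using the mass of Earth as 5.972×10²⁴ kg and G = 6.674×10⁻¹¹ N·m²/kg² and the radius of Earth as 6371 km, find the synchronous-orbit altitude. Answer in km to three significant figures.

μ = GM = 6.674×10⁻¹¹ × 5.972×10²⁴ = 3.986×10¹⁴ m³/s².
A synchronous orbit has period T, so by Kepler's third law a = (μT²/4π²)^(1/3).
μT²/4π² = 3.986×10¹⁴ × (8.616×10⁴)² / 39.48 = 7.495×10²² m³.
a = 4.216×10⁷ m = 42162 km.
Altitude h = a − R = 42162 − 6371 = 35791 km.

h_sync ≈ 35800 km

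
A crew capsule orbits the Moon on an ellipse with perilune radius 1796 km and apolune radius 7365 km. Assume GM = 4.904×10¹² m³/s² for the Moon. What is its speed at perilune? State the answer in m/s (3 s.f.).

Semi-major axis a = (r_p + r_a)/2 = 4580.5 km = 4.580×10⁶ m.
Vis-viva: v² = μ(2/r − 1/a) = 4.904×10¹² × (1.114×10⁻⁶ − 2.183×10⁻⁷) = 4.390×10⁶ m²/s².
v = 2095 m/s.

v ≈ 2100 m/s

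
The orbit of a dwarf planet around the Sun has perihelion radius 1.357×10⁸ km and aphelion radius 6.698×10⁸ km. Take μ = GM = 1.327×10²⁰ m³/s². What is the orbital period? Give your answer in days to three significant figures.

Semi-major axis a = (r_p + r_a)/2 = (1.3570×10⁸ + 6.6980×10⁸)/2 = 4.0275×10⁸ km = 4.028×10¹¹ m.
By Kepler's third law T = 2π√(a³/μ) = 2π × 2.219×10⁷ = 1.394×10⁸ s.
= 1614 days.

T ≈ 1610 days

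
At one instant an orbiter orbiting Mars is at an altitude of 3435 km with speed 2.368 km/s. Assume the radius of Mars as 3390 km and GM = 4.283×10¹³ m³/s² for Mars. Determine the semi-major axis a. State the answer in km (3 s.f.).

a ≈ 6170 km

r = 3390 + 3435 = 6825.0 km = 6.825×10⁶ m.
Vis-viva rearranged: 1/a = 2/r − v²/μ = 2.930×10⁻⁷ − 1.309×10⁻⁷ = 1.621×10⁻⁷ m⁻¹.
a = 6.168×10⁶ m = 6168.4 km.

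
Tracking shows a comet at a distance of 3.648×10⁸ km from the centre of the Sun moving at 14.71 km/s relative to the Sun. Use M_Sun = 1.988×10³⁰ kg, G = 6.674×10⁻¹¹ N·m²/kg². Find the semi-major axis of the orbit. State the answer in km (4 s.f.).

a ≈ 2.596×10⁸ km

μ = GM = 6.674×10⁻¹¹ × 1.988×10³⁰ = 1.327×10²⁰ m³/s².
r = 3.648×10¹¹ m.
Vis-viva rearranged: 1/a = 2/r − v²/μ = 5.482×10⁻¹² − 1.631×10⁻¹² = 3.852×10⁻¹² m⁻¹.
a = 2.596×10¹¹ m = 2.5963×10⁸ km.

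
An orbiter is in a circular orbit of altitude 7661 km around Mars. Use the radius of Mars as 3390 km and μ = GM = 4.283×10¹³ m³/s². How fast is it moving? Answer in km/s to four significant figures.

r = 3390 + 7661 = 11051 km = 1.1051×10⁷ m.
For a circular orbit v = √(μ/r) = √(4.283×10¹³ / 1.105×10⁷) = √(3.876×10⁶) = 1969 m/s.
That is 1.969 km/s.

v ≈ 1.969 km/s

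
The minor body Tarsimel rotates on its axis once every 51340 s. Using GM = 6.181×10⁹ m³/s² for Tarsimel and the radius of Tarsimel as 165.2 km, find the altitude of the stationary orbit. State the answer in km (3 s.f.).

h_sync ≈ 579 km

A synchronous orbit has period T, so by Kepler's third law a = (μT²/4π²)^(1/3).
μT²/4π² = 6.181×10⁹ × (5.134×10⁴)² / 39.48 = 4.127×10¹⁷ m³.
a = 7.445×10⁵ m = 744.51 km.
Altitude h = a − R = 744.51 − 165.2 = 579.31 km.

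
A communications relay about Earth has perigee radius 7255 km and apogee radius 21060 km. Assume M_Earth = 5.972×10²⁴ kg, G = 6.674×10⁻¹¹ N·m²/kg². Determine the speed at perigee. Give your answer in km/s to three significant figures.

μ = GM = 6.674×10⁻¹¹ × 5.972×10²⁴ = 3.986×10¹⁴ m³/s².
Semi-major axis a = (r_p + r_a)/2 = 14158 km = 1.416×10⁷ m.
Vis-viva: v² = μ(2/r − 1/a) = 3.986×10¹⁴ × (2.757×10⁻⁷ − 7.063×10⁻⁸) = 8.172×10⁷ m²/s².
v = 9040 m/s = 9.040 km/s.

v ≈ 9.04 km/s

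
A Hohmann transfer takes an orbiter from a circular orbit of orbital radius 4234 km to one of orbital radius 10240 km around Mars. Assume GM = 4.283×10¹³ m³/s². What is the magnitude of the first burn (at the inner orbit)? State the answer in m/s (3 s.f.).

Δv ≈ 603 m/s

r₁ = 4234 km = 4.234×10⁶ m.
r₂ = 10240 km = 1.024×10⁷ m.
Transfer ellipse a_t = (r₁ + r₂)/2 = 7.237×10⁶ m.
At r₁: circular v_c1 = √(μ/r₁) = 3181 m/s; transfer-periapsis v_p = √[μ(2/r₁ − 1/a_t)] = 3783 m/s.
Δv₁ = v_p − v_c1 = 602.8 m/s.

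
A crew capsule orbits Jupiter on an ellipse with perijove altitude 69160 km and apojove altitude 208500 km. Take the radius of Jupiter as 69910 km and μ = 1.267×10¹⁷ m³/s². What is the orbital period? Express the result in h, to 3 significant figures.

r_p = 69910 + 69160 = 139070 km = 1.3907×10⁸ m.
r_a = 69910 + 208500 = 278410 km = 2.7841×10⁸ m.
Semi-major axis a = (r_p + r_a)/2 = (1.3907×10⁵ + 2.7841×10⁵)/2 = 2.0874×10⁵ km = 2.087×10⁸ m.
By Kepler's third law T = 2π√(a³/μ) = 2π × 8.473×10³ = 5.324×10⁴ s.
= 14.79 h.

T ≈ 14.8 h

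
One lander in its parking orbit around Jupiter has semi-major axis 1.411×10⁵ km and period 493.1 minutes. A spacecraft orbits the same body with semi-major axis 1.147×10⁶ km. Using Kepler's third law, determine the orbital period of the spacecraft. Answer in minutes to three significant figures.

Kepler's third law: T² ∝ a³, so T₂ = T₁ (a₂/a₁)^(3/2).
a₂/a₁ = 8.129, (a₂/a₁)^(3/2) = 23.18.
T₂ = 493.1 × 23.18 = 11430 minutes.

T₂ ≈ 11400 minutes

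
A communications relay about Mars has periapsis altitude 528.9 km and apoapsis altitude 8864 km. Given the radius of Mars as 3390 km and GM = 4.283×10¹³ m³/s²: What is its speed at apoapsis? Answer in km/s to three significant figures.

r_p = 3390 + 528.9 = 3918.9 km = 3.9189×10⁶ m.
r_a = 3390 + 8864 = 12254 km = 1.2254×10⁷ m.
Semi-major axis a = (r_p + r_a)/2 = 8086.4 km = 8.086×10⁶ m.
Vis-viva: v² = μ(2/r − 1/a) = 4.283×10¹³ × (1.632×10⁻⁷ − 1.237×10⁻⁷) = 1.694×10⁶ m²/s².
v = 1301 m/s = 1.301 km/s.

v ≈ 1.30 km/s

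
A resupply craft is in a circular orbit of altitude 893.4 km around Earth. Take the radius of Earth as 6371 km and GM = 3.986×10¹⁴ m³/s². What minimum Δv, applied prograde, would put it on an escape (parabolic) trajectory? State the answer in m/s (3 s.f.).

r = 6371 + 893.4 = 7264.4 km = 7.2644×10⁶ m.
Circular speed v_c = √(μ/r) = 7407 m/s.
Escape speed v_esc = √(2μ/r) = √2 × v_c = 10480 m/s.
Δv = v_esc − v_c = 3068 m/s.

Δv ≈ 3070 m/s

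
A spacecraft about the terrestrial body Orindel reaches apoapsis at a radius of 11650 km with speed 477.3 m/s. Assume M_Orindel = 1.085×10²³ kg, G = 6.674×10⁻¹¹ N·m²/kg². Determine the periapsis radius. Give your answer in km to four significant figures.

μ = GM = 6.674×10⁻¹¹ × 1.085×10²³ = 7.241×10¹² m³/s².
r_a = 1.165×10⁷ m.
Specific energy ε = v²/2 − μ/r = -5.077×10⁵ J/kg, so a = −μ/(2ε) = 7.132×10⁶ m.
The apsides satisfy r_p + r_a = 2a, so the periapsis radius is 2a − r_a = 2.614×10⁶ m = 2614.0 km.

periapsis radius ≈ 2614 km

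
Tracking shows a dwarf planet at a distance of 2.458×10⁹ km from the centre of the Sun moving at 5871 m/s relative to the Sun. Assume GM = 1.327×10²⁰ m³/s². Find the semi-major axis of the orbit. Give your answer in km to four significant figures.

a ≈ 1.805×10⁹ km

r = 2.458×10¹² m.
Specific orbital energy ε = v²/2 − μ/r = (5871)²/2 − 1.327×10²⁰/2.458×10¹² = -3.675×10⁷ J/kg.
Since ε = −μ/(2a), a = −μ/(2ε) = 1.805×10¹² m = 1.8053×10⁹ km.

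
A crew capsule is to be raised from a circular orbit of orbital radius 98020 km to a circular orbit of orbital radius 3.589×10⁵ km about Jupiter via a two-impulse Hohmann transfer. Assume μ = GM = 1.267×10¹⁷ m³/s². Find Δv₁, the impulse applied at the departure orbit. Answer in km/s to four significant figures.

Δv ≈ 9.110 km/s

r₁ = 98020 km = 9.802×10⁷ m.
r₂ = 3.589×10⁵ km = 3.589×10⁸ m.
Transfer ellipse a_t = (r₁ + r₂)/2 = 2.285×10⁸ m.
At r₁: circular v_c1 = √(μ/r₁) = 35950 m/s; transfer-perijove v_p = √[μ(2/r₁ − 1/a_t)] = 45060 m/s.
Δv₁ = v_p − v_c1 = 9110 m/s.
= 9.110 km/s.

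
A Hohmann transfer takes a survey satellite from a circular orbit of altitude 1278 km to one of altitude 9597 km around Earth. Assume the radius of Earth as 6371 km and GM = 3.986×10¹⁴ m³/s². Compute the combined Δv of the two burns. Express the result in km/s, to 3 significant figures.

r₁ = 6371 + 1278 = 7649.0 km = 7.6490×10⁶ m.
r₂ = 6371 + 9597 = 15968 km = 1.5968×10⁷ m.
Transfer ellipse a_t = (r₁ + r₂)/2 = 1.181×10⁷ m.
At r₁: circular v_c1 = √(μ/r₁) = 7219 m/s; transfer-perigee v_p = √[μ(2/r₁ − 1/a_t)] = 8394 m/s.
Δv₁ = v_p − v_c1 = 1176 m/s.
At r₂: circular v_c2 = √(μ/r₂) = 4996 m/s; transfer-apogee v_a = √[μ(2/r₂ − 1/a_t)] = 4021 m/s.
Δv₂ = v_c2 − v_a = 975.1 m/s.
Total Δv = Δv₁ + Δv₂ = 2151 m/s = 2.151 km/s.

Δv_total ≈ 2.15 km/s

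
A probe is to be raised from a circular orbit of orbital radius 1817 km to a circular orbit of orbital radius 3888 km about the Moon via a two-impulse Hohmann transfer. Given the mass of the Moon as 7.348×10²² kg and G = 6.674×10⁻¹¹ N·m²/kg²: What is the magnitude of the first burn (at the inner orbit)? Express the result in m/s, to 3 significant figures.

μ = GM = 6.674×10⁻¹¹ × 7.348×10²² = 4.904×10¹² m³/s².
r₁ = 1817 km = 1.817×10⁶ m.
r₂ = 3888 km = 3.888×10⁶ m.
Transfer ellipse a_t = (r₁ + r₂)/2 = 2.852×10⁶ m.
At r₁: circular v_c1 = √(μ/r₁) = 1643 m/s; transfer-perilune v_p = √[μ(2/r₁ − 1/a_t)] = 1918 m/s.
Δv₁ = v_p − v_c1 = 275.1 m/s.

Δv ≈ 275 m/s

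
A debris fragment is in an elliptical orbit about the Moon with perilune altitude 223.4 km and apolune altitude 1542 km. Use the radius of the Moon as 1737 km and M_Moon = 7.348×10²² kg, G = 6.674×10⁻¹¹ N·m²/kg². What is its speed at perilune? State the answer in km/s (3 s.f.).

μ = GM = 6.674×10⁻¹¹ × 7.348×10²² = 4.904×10¹² m³/s².
r_p = 1737 + 223.4 = 1960.4 km = 1.9604×10⁶ m.
r_a = 1737 + 1542 = 3279.0 km = 3.2790×10⁶ m.
Semi-major axis a = (r_p + r_a)/2 = 2619.7 km = 2.620×10⁶ m.
Vis-viva: v² = μ(2/r − 1/a) = 4.904×10¹² × (1.020×10⁻⁶ − 3.817×10⁻⁷) = 3.131×10⁶ m²/s².
v = 1769 m/s = 1.769 km/s.

v ≈ 1.77 km/s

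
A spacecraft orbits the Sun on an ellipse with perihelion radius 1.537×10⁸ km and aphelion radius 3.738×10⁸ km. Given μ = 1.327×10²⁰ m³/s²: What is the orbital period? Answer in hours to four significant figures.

T ≈ 20520 hours

Semi-major axis a = (r_p + r_a)/2 = (1.5370×10⁸ + 3.7380×10⁸)/2 = 2.6375×10⁸ km = 2.638×10¹¹ m.
By Kepler's third law T = 2π√(a³/μ) = 2π × 1.176×10⁷ = 7.388×10⁷ s.
= 20520 hours.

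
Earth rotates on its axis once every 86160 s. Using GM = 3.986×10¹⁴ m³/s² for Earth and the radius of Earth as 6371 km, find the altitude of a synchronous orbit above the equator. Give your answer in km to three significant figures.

h_sync ≈ 35800 km

A synchronous orbit has period T, so by Kepler's third law a = (μT²/4π²)^(1/3).
μT²/4π² = 3.986×10¹⁴ × (8.616×10⁴)² / 39.48 = 7.495×10²² m³.
a = 4.216×10⁷ m = 42163 km.
Altitude h = a − R = 42163 − 6371 = 35792 km.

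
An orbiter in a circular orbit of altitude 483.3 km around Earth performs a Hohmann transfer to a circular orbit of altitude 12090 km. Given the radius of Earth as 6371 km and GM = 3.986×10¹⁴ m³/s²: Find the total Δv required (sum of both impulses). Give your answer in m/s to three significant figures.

Δv_total ≈ 2810 m/s

r₁ = 6371 + 483.3 = 6854.3 km = 6.8543×10⁶ m.
r₂ = 6371 + 12090 = 18461 km = 1.8461×10⁷ m.
Transfer ellipse a_t = (r₁ + r₂)/2 = 1.266×10⁷ m.
At r₁: circular v_c1 = √(μ/r₁) = 7626 m/s; transfer-perigee v_p = √[μ(2/r₁ − 1/a_t)] = 9210 m/s.
Δv₁ = v_p − v_c1 = 1584 m/s.
At r₂: circular v_c2 = √(μ/r₂) = 4647 m/s; transfer-apogee v_a = √[μ(2/r₂ − 1/a_t)] = 3419 m/s.
Δv₂ = v_c2 − v_a = 1227 m/s.
Total Δv = Δv₁ + Δv₂ = 2811 m/s.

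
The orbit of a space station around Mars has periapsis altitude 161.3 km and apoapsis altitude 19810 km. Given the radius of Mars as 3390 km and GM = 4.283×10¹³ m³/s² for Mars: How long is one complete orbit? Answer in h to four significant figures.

r_p = 3390 + 161.3 = 3551.3 km = 3.5513×10⁶ m.
r_a = 3390 + 19810 = 23200 km = 2.3200×10⁷ m.
Semi-major axis a = (r_p + r_a)/2 = (3551.3 + 23200)/2 = 13376 km = 1.338×10⁷ m.
By Kepler's third law T = 2π√(a³/μ) = 2π × 7.475×10³ = 4.697×10⁴ s.
= 13.05 h.

T ≈ 13.05 h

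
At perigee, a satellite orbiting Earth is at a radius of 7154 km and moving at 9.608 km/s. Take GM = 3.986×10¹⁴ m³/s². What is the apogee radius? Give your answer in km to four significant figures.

r_p = 7.154×10⁶ m.
Specific energy ε = v²/2 − μ/r = -9.560×10⁶ J/kg, so a = −μ/(2ε) = 2.085×10⁷ m.
The apsides satisfy r_p + r_a = 2a, so the apogee radius is 2a − r_p = 3.454×10⁷ m = 34539 km.

apogee radius ≈ 34540 km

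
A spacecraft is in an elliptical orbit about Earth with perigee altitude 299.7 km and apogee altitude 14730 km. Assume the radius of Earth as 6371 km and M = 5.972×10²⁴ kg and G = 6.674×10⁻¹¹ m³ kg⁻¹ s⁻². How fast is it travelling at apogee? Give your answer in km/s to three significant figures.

v ≈ 3.01 km/s

μ = GM = 6.674×10⁻¹¹ × 5.972×10²⁴ = 3.986×10¹⁴ m³/s².
r_p = 6371 + 299.7 = 6670.7 km = 6.6707×10⁶ m.
r_a = 6371 + 14730 = 21101 km = 2.1101×10⁷ m.
Semi-major axis a = (r_p + r_a)/2 = 13886 km = 1.389×10⁷ m.
Vis-viva: v² = μ(2/r − 1/a) = 3.986×10¹⁴ × (9.478×10⁻⁸ − 7.202×10⁻⁸) = 9.074×10⁶ m²/s².
v = 3012 m/s = 3.012 km/s.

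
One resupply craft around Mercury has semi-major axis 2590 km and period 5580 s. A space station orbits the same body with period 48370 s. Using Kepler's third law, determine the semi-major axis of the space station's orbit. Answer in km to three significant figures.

Kepler's third law: a³ ∝ T², so a₂ = a₁ (T₂/T₁)^(2/3).
T₂/T₁ = 8.668, (T₂/T₁)^(2/3) = 4.220.
a₂ = 2590 × 4.220 = 10930 km.

a₂ ≈ 10900 km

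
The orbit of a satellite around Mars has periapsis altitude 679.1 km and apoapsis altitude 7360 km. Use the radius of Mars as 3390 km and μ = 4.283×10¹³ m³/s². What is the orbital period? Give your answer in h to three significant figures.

r_p = 3390 + 679.1 = 4069.1 km = 4.0691×10⁶ m.
r_a = 3390 + 7360 = 10750 km = 1.0750×10⁷ m.
Semi-major axis a = (r_p + r_a)/2 = (4069.1 + 10750)/2 = 7409.6 km = 7.410×10⁶ m.
By Kepler's third law T = 2π√(a³/μ) = 2π × 3.082×10³ = 1.936×10⁴ s.
= 5.379 h.

T ≈ 5.38 h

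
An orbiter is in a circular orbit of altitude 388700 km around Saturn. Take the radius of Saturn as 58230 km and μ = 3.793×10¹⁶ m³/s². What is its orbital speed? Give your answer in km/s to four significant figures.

v ≈ 9.212 km/s

r = 58230 + 388700 = 446930 km = 4.4693×10⁸ m.
For a circular orbit v = √(μ/r) = √(3.793×10¹⁶ / 4.469×10⁸) = √(8.487×10⁷) = 9212 m/s.
That is 9.212 km/s.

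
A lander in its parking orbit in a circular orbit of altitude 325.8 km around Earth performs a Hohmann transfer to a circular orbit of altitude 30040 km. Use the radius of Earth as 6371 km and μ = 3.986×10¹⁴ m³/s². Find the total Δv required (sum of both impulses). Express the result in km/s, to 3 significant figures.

r₁ = 6371 + 325.8 = 6696.8 km = 6.6968×10⁶ m.
r₂ = 6371 + 30040 = 36411 km = 3.6411×10⁷ m.
Transfer ellipse a_t = (r₁ + r₂)/2 = 2.155×10⁷ m.
At r₁: circular v_c1 = √(μ/r₁) = 7715 m/s; transfer-perigee v_p = √[μ(2/r₁ − 1/a_t)] = 10030 m/s.
Δv₁ = v_p − v_c1 = 2312 m/s.
At r₂: circular v_c2 = √(μ/r₂) = 3309 m/s; transfer-apogee v_a = √[μ(2/r₂ − 1/a_t)] = 1844 m/s.
Δv₂ = v_c2 − v_a = 1464 m/s.
Total Δv = Δv₁ + Δv₂ = 3777 m/s = 3.777 km/s.

Δv_total ≈ 3.78 km/s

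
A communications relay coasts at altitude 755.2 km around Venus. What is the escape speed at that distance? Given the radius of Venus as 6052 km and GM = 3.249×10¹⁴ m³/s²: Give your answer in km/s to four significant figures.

r = 6052 + 755.2 = 6807.2 km = 6.8072×10⁶ m.
Escape speed v_esc = √(2μ/r) = √(2 × 3.249×10¹⁴ / 6.807×10⁶) = √(9.546×10⁷) = 9770 m/s.
= 9.770 km/s.

v_esc ≈ 9.770 km/s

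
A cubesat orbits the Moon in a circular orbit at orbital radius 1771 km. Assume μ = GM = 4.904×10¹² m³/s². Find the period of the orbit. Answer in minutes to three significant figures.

r = 1771 km = 1.771×10⁶ m.
Kepler's third law: T = 2π√(r³/μ) = 2π√((1.771×10⁶)³ / 4.904×10¹²).
r³/μ = 1.133×10⁶ s², so T = 2π × 1.064×10³ = 6.687×10³ s.
Converting: 6.687×10³ s ÷ 60.00 = 111.5 minutes.

T ≈ 111 minutes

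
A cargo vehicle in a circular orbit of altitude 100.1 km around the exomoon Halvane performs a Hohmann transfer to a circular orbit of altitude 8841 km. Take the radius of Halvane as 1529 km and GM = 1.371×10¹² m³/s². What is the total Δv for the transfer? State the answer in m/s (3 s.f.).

Δv_total ≈ 463 m/s

r₁ = 1529 + 100.1 = 1629.1 km = 1.6291×10⁶ m.
r₂ = 1529 + 8841 = 10370 km = 1.0370×10⁷ m.
Transfer ellipse a_t = (r₁ + r₂)/2 = 6.000×10⁶ m.
At r₁: circular v_c1 = √(μ/r₁) = 917.4 m/s; transfer-periapsis v_p = √[μ(2/r₁ − 1/a_t)] = 1206 m/s.
Δv₁ = v_p − v_c1 = 288.7 m/s.
At r₂: circular v_c2 = √(μ/r₂) = 363.6 m/s; transfer-apoapsis v_a = √[μ(2/r₂ − 1/a_t)] = 189.5 m/s.
Δv₂ = v_c2 − v_a = 174.1 m/s.
Total Δv = Δv₁ + Δv₂ = 462.8 m/s.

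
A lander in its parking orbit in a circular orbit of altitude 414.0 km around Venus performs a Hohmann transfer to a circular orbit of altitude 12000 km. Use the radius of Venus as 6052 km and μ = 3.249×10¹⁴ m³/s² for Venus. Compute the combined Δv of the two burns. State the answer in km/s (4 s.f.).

r₁ = 6052 + 414.0 = 6466.0 km = 6.4660×10⁶ m.
r₂ = 6052 + 12000 = 18052 km = 1.8052×10⁷ m.
Transfer ellipse a_t = (r₁ + r₂)/2 = 1.226×10⁷ m.
At r₁: circular v_c1 = √(μ/r₁) = 7089 m/s; transfer-periapsis v_p = √[μ(2/r₁ − 1/a_t)] = 8602 m/s.
Δv₁ = v_p − v_c1 = 1513 m/s.
At r₂: circular v_c2 = √(μ/r₂) = 4242 m/s; transfer-apoapsis v_a = √[μ(2/r₂ − 1/a_t)] = 3081 m/s.
Δv₂ = v_c2 − v_a = 1161 m/s.
Total Δv = Δv₁ + Δv₂ = 2675 m/s = 2.675 km/s.

Δv_total ≈ 2.675 km/s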